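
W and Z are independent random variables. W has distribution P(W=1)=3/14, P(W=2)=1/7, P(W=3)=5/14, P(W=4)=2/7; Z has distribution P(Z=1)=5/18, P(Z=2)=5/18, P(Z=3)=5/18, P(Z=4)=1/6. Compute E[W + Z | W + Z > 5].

P(W + Z > 5) = 7/18.
Summing (W+Z)·P(x,y) over outcomes with W + Z > 5 gives 647/252.
E[W + Z | W + Z > 5] = (647/252) / (7/18) = 647/98.

647/98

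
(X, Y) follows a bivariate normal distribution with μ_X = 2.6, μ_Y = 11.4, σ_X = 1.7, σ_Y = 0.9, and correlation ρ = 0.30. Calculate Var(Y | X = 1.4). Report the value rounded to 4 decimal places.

For a bivariate normal, Var(Y | X=x) = σ_Y²(1 − ρ²).
Var(Y | X=1.4) = (0.9)²·(1 − (0.30)²) = 0.81·0.91 = 0.7371.

0.7371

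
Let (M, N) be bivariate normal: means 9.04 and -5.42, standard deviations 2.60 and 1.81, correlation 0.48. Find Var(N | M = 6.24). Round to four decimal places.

2.5213

For a bivariate normal, Var(N | M=x) = σ_N²(1 − ρ²).
Var(N | M=6.24) = (1.81)²·(1 − (0.48)²) = 3.2761·0.7696 = 2.5213.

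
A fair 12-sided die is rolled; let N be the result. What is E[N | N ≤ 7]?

Given N ≤ 7, N is equally likely to be any of {1, 2, 3, 4, 5, 6, 7}.
E[N | N ≤ 7] = (1 + 2 + 3 + 4 + 5 + 6 + 7) / 7 = 4.

4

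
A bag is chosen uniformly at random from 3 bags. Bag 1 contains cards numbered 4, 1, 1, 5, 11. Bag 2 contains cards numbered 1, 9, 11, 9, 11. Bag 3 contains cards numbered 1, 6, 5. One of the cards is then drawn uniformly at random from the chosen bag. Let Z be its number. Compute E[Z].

E[Z | bag 1] = (4+1+1+5+11)/5 = 22/5.
E[Z | bag 2] = (1+9+11+9+11)/5 = 41/5.
E[Z | bag 3] = (1+6+5)/3 = 4.
E[Z] = (1/3)·(22/5) + (1/3)·(41/5) + (1/3)·(4) = 83/15.

83/15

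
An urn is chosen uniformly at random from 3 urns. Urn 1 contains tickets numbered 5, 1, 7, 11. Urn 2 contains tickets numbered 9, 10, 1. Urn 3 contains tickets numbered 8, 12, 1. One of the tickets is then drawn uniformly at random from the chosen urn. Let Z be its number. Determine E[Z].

59/9

E[Z | urn 1] = (5+1+7+11)/4 = 6.
E[Z | urn 2] = (9+10+1)/3 = 20/3.
E[Z | urn 3] = (8+12+1)/3 = 7.
By the law of total expectation,
E[Z] = (1/3)·(6) + (1/3)·(20/3) + (1/3)·(7) = 59/9.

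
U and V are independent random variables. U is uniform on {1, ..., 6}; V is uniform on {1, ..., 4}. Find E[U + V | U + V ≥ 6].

52/7

P(U + V ≥ 6) = 7/12.
Summing (U+V)·P(x,y) over outcomes with U + V ≥ 6 gives 13/3.
E[U + V | U + V ≥ 6] = (13/3) / (7/12) = 52/7.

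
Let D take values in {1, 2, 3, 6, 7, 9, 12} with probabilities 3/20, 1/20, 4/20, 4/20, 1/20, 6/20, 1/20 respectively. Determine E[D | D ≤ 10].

P(D ≤ 10) = 19/20.
Σ over the event: 1·3/20 + 2·1/20 + 3·1/5 + 6·1/5 + 7·1/20 + 9·3/10 = 51/10.
E[D | D ≤ 10] = (51/10) / (19/20) = 102/19.

102/19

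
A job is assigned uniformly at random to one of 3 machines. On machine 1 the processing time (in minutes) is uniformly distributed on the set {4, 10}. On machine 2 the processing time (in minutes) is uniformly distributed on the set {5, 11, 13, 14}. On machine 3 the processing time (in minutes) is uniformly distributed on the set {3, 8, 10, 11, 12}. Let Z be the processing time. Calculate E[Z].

177/20

E[Z | machine 1] = (4+10)/2 = 7.
E[Z | machine 2] = (5+11+13+14)/4 = 43/4.
E[Z | machine 3] = (3+8+10+11+12)/5 = 44/5.
By the law of total expectation,
E[Z] = (1/3)·(7) + (1/3)·(43/4) + (1/3)·(44/5) = 177/20.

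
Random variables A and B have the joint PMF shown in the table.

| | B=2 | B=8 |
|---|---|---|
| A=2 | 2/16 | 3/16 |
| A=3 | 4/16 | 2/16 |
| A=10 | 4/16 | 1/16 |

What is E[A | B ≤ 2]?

28/5

P(B ≤ 2) = 5/8.
Σ A·P over the event = 2·(2/16) + 3·(4/16) + 10·(4/16) = 7/2.
E[A | B ≤ 2] = (7/2) / (5/8) = 28/5.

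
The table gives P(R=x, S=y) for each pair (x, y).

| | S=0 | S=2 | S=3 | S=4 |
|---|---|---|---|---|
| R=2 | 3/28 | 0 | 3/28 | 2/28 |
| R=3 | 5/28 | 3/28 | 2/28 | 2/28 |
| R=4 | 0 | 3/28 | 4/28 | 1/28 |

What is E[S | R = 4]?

P(R = 4) = 2/7.
Σ S·P over the event = 2·(3/28) + 3·(4/28) + 4·(1/28) = 11/14.
E[S | R = 4] = (11/14) / (2/7) = 11/4.

11/4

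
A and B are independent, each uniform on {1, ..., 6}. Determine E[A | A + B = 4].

2

Outcomes with A + B = 4: (1,3), (2,2), (3,1), each with probability 1/36.
E[A | A + B = 4] = (1 + 2 + 3) / 3 = 2.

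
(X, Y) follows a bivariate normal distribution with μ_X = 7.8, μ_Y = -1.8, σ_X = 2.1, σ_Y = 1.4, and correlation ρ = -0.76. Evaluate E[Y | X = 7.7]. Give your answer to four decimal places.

-1.7493

E[Y | X=x] = μ_Y + ρ(σ_Y/σ_X)(x − μ_X) for jointly normal variables.
E[Y | X=7.7] = -1.8 + (-0.76)·(1.4/2.1)·(7.7 − (7.8)) = -1.8 + (-0.50667)·(-0.1) = -1.7493.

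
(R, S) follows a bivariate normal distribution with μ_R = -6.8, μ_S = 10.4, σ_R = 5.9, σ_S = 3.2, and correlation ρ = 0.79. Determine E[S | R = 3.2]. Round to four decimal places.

14.6847

For a bivariate normal, E[S | R=x] = μ_S + ρ·(σ_S/σ_R)·(x − μ_R).
E[S | R=3.2] = 10.4 + (0.79)·(3.2/5.9)·(3.2 − (-6.8)) = 10.4 + (0.42847)·(10) = 14.6847.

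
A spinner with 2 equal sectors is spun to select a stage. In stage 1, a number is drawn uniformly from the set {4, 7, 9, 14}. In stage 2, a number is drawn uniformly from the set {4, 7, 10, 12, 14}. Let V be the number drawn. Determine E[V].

179/20

E[V | stage 1] = (4+7+9+14)/4 = 17/2.
E[V | stage 2] = (4+7+10+12+14)/5 = 47/5.
E[V] = (1/2)·(17/2) + (1/2)·(47/5) = 179/20.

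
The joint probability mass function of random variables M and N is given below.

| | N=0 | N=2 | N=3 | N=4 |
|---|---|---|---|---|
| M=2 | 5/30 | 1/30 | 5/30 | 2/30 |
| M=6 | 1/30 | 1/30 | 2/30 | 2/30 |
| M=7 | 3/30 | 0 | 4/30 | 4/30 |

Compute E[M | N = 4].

11/2

P(N = 4) = 4/15.
Σ M·P over the event = 2·(2/30) + 6·(2/30) + 7·(4/30) = 22/15.
E[M | N = 4] = (22/15) / (4/15) = 11/2.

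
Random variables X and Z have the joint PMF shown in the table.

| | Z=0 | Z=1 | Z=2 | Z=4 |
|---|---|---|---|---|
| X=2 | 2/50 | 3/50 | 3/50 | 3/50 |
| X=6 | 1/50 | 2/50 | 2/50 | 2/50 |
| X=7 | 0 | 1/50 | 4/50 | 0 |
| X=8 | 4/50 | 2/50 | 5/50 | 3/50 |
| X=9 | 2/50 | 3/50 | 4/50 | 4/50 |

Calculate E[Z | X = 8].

P(X = 8) = 7/25.
Σ Z·P over the event = 0·(4/50) + 1·(2/50) + 2·(5/50) + 4·(3/50) = 12/25.
E[Z | X = 8] = (12/25) / (7/25) = 12/7.

12/7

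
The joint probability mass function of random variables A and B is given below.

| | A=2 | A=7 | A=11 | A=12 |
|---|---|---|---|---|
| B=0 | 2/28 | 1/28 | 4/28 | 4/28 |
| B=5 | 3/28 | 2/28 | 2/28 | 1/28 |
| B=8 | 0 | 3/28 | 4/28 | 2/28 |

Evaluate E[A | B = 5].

P(B = 5) = 2/7.
Summing A·P(A=x,B=y) over the conditioning event gives 27/14.
E[A | B = 5] = (27/14) / (2/7) = 27/4.

27/4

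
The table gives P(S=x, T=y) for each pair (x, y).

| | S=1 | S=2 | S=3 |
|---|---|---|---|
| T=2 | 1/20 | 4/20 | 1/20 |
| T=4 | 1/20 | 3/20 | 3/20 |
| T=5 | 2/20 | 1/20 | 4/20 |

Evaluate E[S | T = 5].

P(T = 5) = 7/20.
Σ S·P over the event = 1·(2/20) + 2·(1/20) + 3·(4/20) = 4/5.
E[S | T = 5] = (4/5) / (7/20) = 16/7.

16/7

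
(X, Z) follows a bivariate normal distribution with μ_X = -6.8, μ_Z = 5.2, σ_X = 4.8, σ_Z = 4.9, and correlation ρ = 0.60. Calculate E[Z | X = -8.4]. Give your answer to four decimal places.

The regression of Z on X has slope ρ·σ_Z/σ_X and passes through (μ_X, μ_Z).
E[Z | X=-8.4] = 5.2 + (0.60)·(4.9/4.8)·(-8.4 − (-6.8)) = 5.2 + (0.6125)·(-1.6) = 4.2200.

4.2200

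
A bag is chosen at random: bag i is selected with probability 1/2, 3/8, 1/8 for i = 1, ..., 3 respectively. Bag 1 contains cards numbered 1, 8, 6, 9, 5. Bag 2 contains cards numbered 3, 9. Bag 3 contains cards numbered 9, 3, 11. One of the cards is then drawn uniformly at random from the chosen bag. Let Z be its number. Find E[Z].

E[Z | bag 1] = (1+8+6+9+5)/5 = 29/5.
E[Z | bag 2] = (3+9)/2 = 6.
E[Z | bag 3] = (9+3+11)/3 = 23/3.
By the law of total expectation,
E[Z] = (1/2)·(29/5) + (3/8)·(6) + (1/8)·(23/3) = 733/120.

733/120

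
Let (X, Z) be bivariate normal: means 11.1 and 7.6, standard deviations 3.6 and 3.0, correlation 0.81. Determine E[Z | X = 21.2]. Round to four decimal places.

For a bivariate normal, E[Z | X=x] = μ_Z + ρ·(σ_Z/σ_X)·(x − μ_X).
E[Z | X=21.2] = 7.6 + (0.81)·(3.0/3.6)·(21.2 − (11.1)) = 7.6 + (0.675)·(10.1) = 14.4175.

14.4175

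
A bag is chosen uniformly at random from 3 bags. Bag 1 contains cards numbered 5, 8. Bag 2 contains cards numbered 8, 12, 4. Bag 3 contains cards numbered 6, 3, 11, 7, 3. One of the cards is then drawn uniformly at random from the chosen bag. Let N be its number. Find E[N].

41/6

E[N | bag 1] = (5+8)/2 = 13/2.
E[N | bag 2] = (8+12+4)/3 = 8.
E[N | bag 3] = (6+3+11+7+3)/5 = 6.
By the law of total expectation,
E[N] = (1/3)·(13/2) + (1/3)·(8) + (1/3)·(6) = 41/6.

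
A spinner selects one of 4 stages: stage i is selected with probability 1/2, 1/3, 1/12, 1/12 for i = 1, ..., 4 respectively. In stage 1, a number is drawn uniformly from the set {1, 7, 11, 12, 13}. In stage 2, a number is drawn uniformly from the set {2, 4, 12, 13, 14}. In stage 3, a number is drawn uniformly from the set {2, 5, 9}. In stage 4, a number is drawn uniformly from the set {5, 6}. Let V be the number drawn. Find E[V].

2989/360

E[V | stage 1] = (1+7+11+12+13)/5 = 44/5.
E[V | stage 2] = (2+4+12+13+14)/5 = 9.
E[V | stage 3] = (2+5+9)/3 = 16/3.
E[V | stage 4] = (5+6)/2 = 11/2.
E[V] = (1/2)·(44/5) + (1/3)·(9) + (1/12)·(16/3) + (1/12)·(11/2) = 2989/360.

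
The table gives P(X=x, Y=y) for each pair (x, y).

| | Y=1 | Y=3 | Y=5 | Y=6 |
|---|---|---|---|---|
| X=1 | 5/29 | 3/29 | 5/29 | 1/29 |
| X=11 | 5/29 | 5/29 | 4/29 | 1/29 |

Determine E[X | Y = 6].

6

P(Y = 6) = 2/29.
Summing X·P(X=x,Y=y) over the conditioning event gives 12/29.
E[X | Y = 6] = (12/29) / (2/29) = 6.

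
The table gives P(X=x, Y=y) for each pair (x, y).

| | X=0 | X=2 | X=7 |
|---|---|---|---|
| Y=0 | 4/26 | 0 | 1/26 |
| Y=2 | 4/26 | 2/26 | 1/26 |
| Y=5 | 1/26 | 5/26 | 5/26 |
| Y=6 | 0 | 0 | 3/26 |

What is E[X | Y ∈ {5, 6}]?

P(Y ∈ {5, 6}) = 7/13.
Summing X·P(X=x,Y=y) over the conditioning event gives 33/13.
E[X | Y ∈ {5, 6}] = (33/13) / (7/13) = 33/7.

33/7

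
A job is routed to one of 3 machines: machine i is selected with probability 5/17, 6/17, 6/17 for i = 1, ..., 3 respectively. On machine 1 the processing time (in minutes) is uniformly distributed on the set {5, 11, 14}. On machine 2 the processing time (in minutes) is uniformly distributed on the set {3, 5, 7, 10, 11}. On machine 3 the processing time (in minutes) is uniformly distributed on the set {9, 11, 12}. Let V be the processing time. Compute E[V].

E[V | machine 1] = (5+11+14)/3 = 10.
E[V | machine 2] = (3+5+7+10+11)/5 = 36/5.
E[V | machine 3] = (9+11+12)/3 = 32/3.
By the law of total expectation,
E[V] = (5/17)·(10) + (6/17)·(36/5) + (6/17)·(32/3) = 786/85.

786/85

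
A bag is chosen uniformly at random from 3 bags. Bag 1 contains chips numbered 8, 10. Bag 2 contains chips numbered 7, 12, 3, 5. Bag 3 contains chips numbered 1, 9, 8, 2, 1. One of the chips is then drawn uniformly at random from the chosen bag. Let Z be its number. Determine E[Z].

E[Z | bag 1] = (8+10)/2 = 9.
E[Z | bag 2] = (7+12+3+5)/4 = 27/4.
E[Z | bag 3] = (1+9+8+2+1)/5 = 21/5.
E[Z] = (1/3)·(9) + (1/3)·(27/4) + (1/3)·(21/5) = 133/20.

133/20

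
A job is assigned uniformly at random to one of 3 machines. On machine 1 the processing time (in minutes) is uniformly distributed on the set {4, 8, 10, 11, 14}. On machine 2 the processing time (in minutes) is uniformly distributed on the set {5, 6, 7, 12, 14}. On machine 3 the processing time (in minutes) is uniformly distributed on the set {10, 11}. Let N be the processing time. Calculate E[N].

E[N | machine 1] = (4+8+10+11+14)/5 = 47/5.
E[N | machine 2] = (5+6+7+12+14)/5 = 44/5.
E[N | machine 3] = (10+11)/2 = 21/2.
E[N] = (1/3)·(47/5) + (1/3)·(44/5) + (1/3)·(21/2) = 287/30.

287/30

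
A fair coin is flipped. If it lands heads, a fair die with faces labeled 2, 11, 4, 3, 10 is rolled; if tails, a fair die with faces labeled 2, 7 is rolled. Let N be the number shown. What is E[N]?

21/4

E[N | heads] = (2+11+4+3+10)/5 = 6.
E[N | tails] = (2+7)/2 = 9/2.
By the law of total expectation,
E[N] = (1/2)·(6) + (1/2)·(9/2) = 21/4.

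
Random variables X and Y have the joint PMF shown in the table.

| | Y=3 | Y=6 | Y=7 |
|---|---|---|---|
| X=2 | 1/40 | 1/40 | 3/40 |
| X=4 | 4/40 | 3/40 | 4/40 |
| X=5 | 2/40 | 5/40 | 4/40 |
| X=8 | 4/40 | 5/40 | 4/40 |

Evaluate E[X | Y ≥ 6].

153/29

P(Y ≥ 6) = 29/40.
Σ X·P over the event = 2·(1/40) + 2·(3/40) + 4·(3/40) + 4·(4/40) + 5·(5/40) + 5·(4/40) + 8·(5/40) + 8·(4/40) = 153/40.
E[X | Y ≥ 6] = (153/40) / (29/40) = 153/29.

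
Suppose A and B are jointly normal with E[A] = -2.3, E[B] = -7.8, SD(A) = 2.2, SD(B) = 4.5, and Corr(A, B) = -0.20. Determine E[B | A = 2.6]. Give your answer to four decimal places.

For a bivariate normal, E[B | A=x] = μ_B + ρ·(σ_B/σ_A)·(x − μ_A).
E[B | A=2.6] = -7.8 + (-0.20)·(4.5/2.2)·(2.6 − (-2.3)) = -7.8 + (-0.40909)·(4.9) = -9.8045.

-9.8045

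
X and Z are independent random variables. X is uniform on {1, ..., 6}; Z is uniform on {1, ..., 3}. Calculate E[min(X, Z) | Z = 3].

Outcomes with Z = 3: (1,3), (2,3), (3,3), (4,3), (5,3), (6,3), each with probability 1/18.
E[min(X, Z) | Z = 3] = (1 + 2 + 3 + 3 + 3 + 3) / 6 = 5/2.

5/2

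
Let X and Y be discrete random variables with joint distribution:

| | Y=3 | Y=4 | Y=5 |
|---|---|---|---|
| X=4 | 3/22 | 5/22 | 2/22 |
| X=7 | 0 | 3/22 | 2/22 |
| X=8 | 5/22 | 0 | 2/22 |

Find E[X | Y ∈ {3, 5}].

P(Y ∈ {3, 5}) = 7/11.
Σ X·P over the event = 4·(3/22) + 4·(2/22) + 7·(2/22) + 8·(5/22) + 8·(2/22) = 45/11.
E[X | Y ∈ {3, 5}] = (45/11) / (7/11) = 45/7.

45/7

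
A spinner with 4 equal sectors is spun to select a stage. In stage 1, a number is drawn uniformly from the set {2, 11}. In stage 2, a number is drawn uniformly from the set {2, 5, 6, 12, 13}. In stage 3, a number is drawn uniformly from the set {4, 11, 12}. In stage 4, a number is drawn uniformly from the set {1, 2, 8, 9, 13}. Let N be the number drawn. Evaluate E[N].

297/40

E[N | stage 1] = (2+11)/2 = 13/2.
E[N | stage 2] = (2+5+6+12+13)/5 = 38/5.
E[N | stage 3] = (4+11+12)/3 = 9.
E[N | stage 4] = (1+2+8+9+13)/5 = 33/5.
By the law of total expectation,
E[N] = (1/4)·(13/2) + (1/4)·(38/5) + (1/4)·(9) + (1/4)·(33/5) = 297/40.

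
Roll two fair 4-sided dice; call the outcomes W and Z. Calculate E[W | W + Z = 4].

Outcomes with W + Z = 4: (1,3), (2,2), (3,1), each with probability 1/16.
E[W | W + Z = 4] = (1 + 2 + 3) / 3 = 2.

2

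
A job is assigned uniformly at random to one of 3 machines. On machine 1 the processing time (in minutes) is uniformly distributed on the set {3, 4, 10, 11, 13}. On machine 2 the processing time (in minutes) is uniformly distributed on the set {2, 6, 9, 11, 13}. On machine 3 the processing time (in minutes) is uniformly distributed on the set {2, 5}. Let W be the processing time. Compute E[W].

E[W | machine 1] = (3+4+10+11+13)/5 = 41/5.
E[W | machine 2] = (2+6+9+11+13)/5 = 41/5.
E[W | machine 3] = (2+5)/2 = 7/2.
By the law of total expectation,
E[W] = (1/3)·(41/5) + (1/3)·(41/5) + (1/3)·(7/2) = 199/30.

199/30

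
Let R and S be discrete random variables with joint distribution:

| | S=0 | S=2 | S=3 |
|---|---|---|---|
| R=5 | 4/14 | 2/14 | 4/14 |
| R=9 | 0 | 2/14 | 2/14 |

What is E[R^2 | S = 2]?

P(S = 2) = 2/7.
Σ R^2·P over the event = 25·(2/14) + 81·(2/14) = 106/7.
E[R^2 | S = 2] = (106/7) / (2/7) = 53.

53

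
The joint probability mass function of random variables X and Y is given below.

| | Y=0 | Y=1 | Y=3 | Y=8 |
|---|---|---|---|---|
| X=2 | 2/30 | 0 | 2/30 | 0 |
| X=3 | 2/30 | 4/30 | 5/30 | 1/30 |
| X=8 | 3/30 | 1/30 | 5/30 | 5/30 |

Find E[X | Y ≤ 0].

34/7

P(Y ≤ 0) = 7/30.
Σ X·P over the event = 2·(2/30) + 3·(2/30) + 8·(3/30) = 17/15.
E[X | Y ≤ 0] = (17/15) / (7/30) = 34/7.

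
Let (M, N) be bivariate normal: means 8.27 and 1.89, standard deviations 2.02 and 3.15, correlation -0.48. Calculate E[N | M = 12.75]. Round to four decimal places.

For a bivariate normal, E[N | M=x] = μ_N + ρ·(σ_N/σ_M)·(x − μ_M).
E[N | M=12.75] = 1.89 + (-0.48)·(3.15/2.02)·(12.75 − (8.27)) = 1.89 + (-0.74851)·(4.48) = -1.4633.

-1.4633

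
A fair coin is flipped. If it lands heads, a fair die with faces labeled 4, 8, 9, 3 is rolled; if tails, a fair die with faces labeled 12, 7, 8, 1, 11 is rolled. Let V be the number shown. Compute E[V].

E[V | heads] = (4+8+9+3)/4 = 6.
E[V | tails] = (12+7+8+1+11)/5 = 39/5.
By the law of total expectation,
E[V] = (1/2)·(6) + (1/2)·(39/5) = 69/10.

69/10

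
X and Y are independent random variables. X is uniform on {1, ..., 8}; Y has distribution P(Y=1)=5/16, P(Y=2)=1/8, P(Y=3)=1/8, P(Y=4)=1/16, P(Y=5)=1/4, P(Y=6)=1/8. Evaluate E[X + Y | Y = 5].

19/2

P(Y = 5) = 1/4.
Summing (X+Y)·P(x,y) over outcomes with Y = 5 gives 19/8.
E[X + Y | Y = 5] = (19/8) / (1/4) = 19/2.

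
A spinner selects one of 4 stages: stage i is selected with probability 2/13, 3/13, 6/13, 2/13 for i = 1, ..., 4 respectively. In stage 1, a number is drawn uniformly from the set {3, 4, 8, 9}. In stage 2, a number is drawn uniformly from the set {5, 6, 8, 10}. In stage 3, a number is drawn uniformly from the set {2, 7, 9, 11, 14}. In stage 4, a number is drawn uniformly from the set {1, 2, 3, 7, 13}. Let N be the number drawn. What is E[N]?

E[N | stage 1] = (3+4+8+9)/4 = 6.
E[N | stage 2] = (5+6+8+10)/4 = 29/4.
E[N | stage 3] = (2+7+9+11+14)/5 = 43/5.
E[N | stage 4] = (1+2+3+7+13)/5 = 26/5.
E[N] = (2/13)·(6) + (3/13)·(29/4) + (6/13)·(43/5) + (2/13)·(26/5) = 383/52.

383/52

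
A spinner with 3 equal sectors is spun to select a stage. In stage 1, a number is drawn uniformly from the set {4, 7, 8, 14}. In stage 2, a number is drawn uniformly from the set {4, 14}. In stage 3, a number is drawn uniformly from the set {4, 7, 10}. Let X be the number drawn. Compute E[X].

97/12

E[X | stage 1] = (4+7+8+14)/4 = 33/4.
E[X | stage 2] = (4+14)/2 = 9.
E[X | stage 3] = (4+7+10)/3 = 7.
By the law of total expectation,
E[X] = (1/3)·(33/4) + (1/3)·(9) + (1/3)·(7) = 97/12.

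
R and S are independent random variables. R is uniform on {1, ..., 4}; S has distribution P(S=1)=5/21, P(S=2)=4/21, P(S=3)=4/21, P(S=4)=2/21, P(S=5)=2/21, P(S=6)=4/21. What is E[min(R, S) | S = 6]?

5/2

P(S = 6) = 4/21.
Summing min(R,S)·P(x,y) over outcomes with S = 6 gives 10/21.
E[min(R, S) | S = 6] = (10/21) / (4/21) = 5/2.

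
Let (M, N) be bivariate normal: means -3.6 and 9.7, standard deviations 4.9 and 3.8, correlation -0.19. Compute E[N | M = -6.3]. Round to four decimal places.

10.0978

The regression of N on M has slope ρ·σ_N/σ_M and passes through (μ_M, μ_N).
E[N | M=-6.3] = 9.7 + (-0.19)·(3.8/4.9)·(-6.3 − (-3.6)) = 9.7 + (-0.14735)·(-2.7) = 10.0978.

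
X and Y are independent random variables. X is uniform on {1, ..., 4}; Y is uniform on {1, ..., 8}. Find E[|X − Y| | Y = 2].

1

Outcomes with Y = 2: (1,2), (2,2), (3,2), (4,2), each with probability 1/32.
E[|X − Y| | Y = 2] = (1 + 0 + 1 + 2) / 4 = 1.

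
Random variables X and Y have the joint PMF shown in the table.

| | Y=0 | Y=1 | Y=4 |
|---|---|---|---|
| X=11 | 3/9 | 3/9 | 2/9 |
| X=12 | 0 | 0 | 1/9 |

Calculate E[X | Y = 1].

P(Y = 1) = 1/3.
Σ X·P over the event = 11·(3/9) = 11/3.
E[X | Y = 1] = (11/3) / (1/3) = 11.

11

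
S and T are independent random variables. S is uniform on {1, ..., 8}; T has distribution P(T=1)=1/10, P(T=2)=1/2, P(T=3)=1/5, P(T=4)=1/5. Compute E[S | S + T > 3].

352/73

P(S + T > 3) = 73/80.
Summing S·P(x,y) over outcomes with S + T > 3 gives 22/5.
E[S | S + T > 3] = (22/5) / (73/80) = 352/73.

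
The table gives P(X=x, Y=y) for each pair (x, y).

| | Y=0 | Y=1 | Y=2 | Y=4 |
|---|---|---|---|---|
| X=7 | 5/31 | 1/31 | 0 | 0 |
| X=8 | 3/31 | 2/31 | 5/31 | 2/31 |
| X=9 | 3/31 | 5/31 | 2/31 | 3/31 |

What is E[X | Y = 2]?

P(Y = 2) = 7/31.
Σ X·P over the event = 8·(5/31) + 9·(2/31) = 58/31.
E[X | Y = 2] = (58/31) / (7/31) = 58/7.

58/7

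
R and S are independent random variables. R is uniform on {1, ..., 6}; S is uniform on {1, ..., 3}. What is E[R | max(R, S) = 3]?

12/5

Outcomes with max(R, S) = 3: (1,3), (2,3), (3,1), (3,2), (3,3), each with probability 1/18.
E[R | max(R, S) = 3] = (1 + 2 + 3 + 3 + 3) / 5 = 12/5.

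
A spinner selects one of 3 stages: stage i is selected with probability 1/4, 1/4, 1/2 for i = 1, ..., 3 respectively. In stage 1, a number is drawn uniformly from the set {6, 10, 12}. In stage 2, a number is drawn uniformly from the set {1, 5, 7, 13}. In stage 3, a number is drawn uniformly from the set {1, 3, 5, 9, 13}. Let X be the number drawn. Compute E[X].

847/120

E[X | stage 1] = (6+10+12)/3 = 28/3.
E[X | stage 2] = (1+5+7+13)/4 = 13/2.
E[X | stage 3] = (1+3+5+9+13)/5 = 31/5.
E[X] = (1/4)·(28/3) + (1/4)·(13/2) + (1/2)·(31/5) = 847/120.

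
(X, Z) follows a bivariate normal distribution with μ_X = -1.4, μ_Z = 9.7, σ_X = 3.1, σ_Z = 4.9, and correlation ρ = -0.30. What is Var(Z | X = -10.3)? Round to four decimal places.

Var(Z | X=x) = (1 − ρ²)·σ_Z².
Var(Z | X=-10.3) = (4.9)²·(1 − (-0.30)²) = 24.01·0.91 = 21.8491.

21.8491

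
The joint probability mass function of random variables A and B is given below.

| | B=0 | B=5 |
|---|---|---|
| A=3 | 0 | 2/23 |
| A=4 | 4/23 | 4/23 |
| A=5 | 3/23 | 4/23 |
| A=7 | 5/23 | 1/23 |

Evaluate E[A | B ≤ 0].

P(B ≤ 0) = 12/23.
Σ A·P over the event = 4·(4/23) + 5·(3/23) + 7·(5/23) = 66/23.
E[A | B ≤ 0] = (66/23) / (12/23) = 11/2.

11/2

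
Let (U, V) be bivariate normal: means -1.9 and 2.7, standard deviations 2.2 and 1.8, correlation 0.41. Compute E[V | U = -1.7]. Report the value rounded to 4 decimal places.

2.7671

E[V | U=x] = μ_V + ρ(σ_V/σ_U)(x − μ_U) for jointly normal variables.
E[V | U=-1.7] = 2.7 + (0.41)·(1.8/2.2)·(-1.7 − (-1.9)) = 2.7 + (0.33545)·(0.2) = 2.7671.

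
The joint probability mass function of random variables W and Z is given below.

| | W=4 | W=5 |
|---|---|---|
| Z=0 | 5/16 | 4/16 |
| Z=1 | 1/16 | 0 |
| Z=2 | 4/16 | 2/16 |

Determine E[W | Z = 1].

4

P(Z = 1) = 1/16.
Σ W·P over the event = 4·(1/16) = 1/4.
E[W | Z = 1] = (1/4) / (1/16) = 4.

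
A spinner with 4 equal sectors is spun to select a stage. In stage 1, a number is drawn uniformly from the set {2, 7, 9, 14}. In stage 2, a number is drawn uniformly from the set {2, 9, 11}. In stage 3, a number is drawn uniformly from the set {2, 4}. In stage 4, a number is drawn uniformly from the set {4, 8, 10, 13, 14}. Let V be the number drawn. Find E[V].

E[V | stage 1] = (2+7+9+14)/4 = 8.
E[V | stage 2] = (2+9+11)/3 = 22/3.
E[V | stage 3] = (2+4)/2 = 3.
E[V | stage 4] = (4+8+10+13+14)/5 = 49/5.
By the law of total expectation,
E[V] = (1/4)·(8) + (1/4)·(22/3) + (1/4)·(3) + (1/4)·(49/5) = 211/30.

211/30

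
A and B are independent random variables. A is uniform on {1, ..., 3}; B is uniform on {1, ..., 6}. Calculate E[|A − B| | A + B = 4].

P(A + B = 4) = 1/6.
Summing |A−B|·P(x,y) over outcomes with A + B = 4 gives 2/9.
E[|A − B| | A + B = 4] = (2/9) / (1/6) = 4/3.

4/3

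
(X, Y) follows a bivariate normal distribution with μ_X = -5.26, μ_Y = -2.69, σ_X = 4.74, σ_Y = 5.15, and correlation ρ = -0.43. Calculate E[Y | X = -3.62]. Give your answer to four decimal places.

-3.4562

The regression of Y on X has slope ρ·σ_Y/σ_X and passes through (μ_X, μ_Y).
E[Y | X=-3.62] = -2.69 + (-0.43)·(5.15/4.74)·(-3.62 − (-5.26)) = -2.69 + (-0.46719)·(1.64) = -3.4562.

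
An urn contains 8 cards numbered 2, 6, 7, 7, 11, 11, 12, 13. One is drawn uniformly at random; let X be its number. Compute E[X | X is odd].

49/5

P(X is odd) = 5/8.
Σ over the event: 7·1/4 + 11·1/4 + 13·1/8 = 49/8.
E[X | X is odd] = (49/8) / (5/8) = 49/5.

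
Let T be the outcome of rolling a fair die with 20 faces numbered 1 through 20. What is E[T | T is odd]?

Given T is odd, T is equally likely to be any of {1, 3, 5, 7, 9, 11, 13, 15, 17, 19}.
E[T | T is odd] = (1 + 3 + 5 + 7 + 9 + 11 + 13 + 15 + 17 + 19) / 10 = 10.

10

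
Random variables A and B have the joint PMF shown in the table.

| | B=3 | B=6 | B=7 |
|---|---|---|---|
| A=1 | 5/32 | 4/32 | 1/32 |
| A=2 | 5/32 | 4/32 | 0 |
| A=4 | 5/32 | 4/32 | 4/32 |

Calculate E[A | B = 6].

P(B = 6) = 3/8.
Summing A·P(A=x,B=y) over the conditioning event gives 7/8.
E[A | B = 6] = (7/8) / (3/8) = 7/3.

7/3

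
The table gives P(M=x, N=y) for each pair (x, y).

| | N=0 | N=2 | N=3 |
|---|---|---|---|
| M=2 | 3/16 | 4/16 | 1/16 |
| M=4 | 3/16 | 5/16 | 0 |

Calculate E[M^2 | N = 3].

4

P(N = 3) = 1/16.
Σ M^2·P over the event = 4·(1/16) = 1/4.
E[M^2 | N = 3] = (1/4) / (1/16) = 4.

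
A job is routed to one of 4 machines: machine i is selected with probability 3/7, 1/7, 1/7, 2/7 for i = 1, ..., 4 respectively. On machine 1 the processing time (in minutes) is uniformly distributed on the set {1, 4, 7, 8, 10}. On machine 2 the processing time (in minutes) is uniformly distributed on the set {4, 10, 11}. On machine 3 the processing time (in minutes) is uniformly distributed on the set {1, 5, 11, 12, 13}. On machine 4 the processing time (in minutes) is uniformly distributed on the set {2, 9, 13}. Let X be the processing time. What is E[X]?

E[X | machine 1] = (1+4+7+8+10)/5 = 6.
E[X | machine 2] = (4+10+11)/3 = 25/3.
E[X | machine 3] = (1+5+11+12+13)/5 = 42/5.
E[X | machine 4] = (2+9+13)/3 = 8.
E[X] = (3/7)·(6) + (1/7)·(25/3) + (1/7)·(42/5) + (2/7)·(8) = 761/105.

761/105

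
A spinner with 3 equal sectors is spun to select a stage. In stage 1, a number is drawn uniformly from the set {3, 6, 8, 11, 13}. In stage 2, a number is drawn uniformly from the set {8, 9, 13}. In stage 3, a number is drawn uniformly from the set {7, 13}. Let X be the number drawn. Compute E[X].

E[X | stage 1] = (3+6+8+11+13)/5 = 41/5.
E[X | stage 2] = (8+9+13)/3 = 10.
E[X | stage 3] = (7+13)/2 = 10.
E[X] = (1/3)·(41/5) + (1/3)·(10) + (1/3)·(10) = 47/5.

47/5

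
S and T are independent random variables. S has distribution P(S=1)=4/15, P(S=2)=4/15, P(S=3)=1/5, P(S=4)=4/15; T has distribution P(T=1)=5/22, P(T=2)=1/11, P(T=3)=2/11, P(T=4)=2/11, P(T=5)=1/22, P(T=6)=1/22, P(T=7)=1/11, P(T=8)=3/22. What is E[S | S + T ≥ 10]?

P(S + T ≥ 10) = 17/110.
Summing S·P(x,y) over outcomes with S + T ≥ 10 gives 1/2.
E[S | S + T ≥ 10] = (1/2) / (17/110) = 55/17.

55/17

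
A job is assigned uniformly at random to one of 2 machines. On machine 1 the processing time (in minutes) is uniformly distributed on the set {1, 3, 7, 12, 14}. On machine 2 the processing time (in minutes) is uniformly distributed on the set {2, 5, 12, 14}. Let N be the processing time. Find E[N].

313/40

E[N | machine 1] = (1+3+7+12+14)/5 = 37/5.
E[N | machine 2] = (2+5+12+14)/4 = 33/4.
E[N] = (1/2)·(37/5) + (1/2)·(33/4) = 313/40.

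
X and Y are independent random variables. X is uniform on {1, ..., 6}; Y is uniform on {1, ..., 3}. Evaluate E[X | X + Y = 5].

P(X + Y = 5) = 1/6.
Summing X·P(x,y) over outcomes with X + Y = 5 gives 1/2.
E[X | X + Y = 5] = (1/2) / (1/6) = 3.

3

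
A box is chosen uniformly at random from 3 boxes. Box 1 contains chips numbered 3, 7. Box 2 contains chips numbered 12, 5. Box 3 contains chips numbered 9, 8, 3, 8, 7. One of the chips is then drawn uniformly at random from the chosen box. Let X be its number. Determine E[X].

E[X | box 1] = (3+7)/2 = 5.
E[X | box 2] = (12+5)/2 = 17/2.
E[X | box 3] = (9+8+3+8+7)/5 = 7.
By the law of total expectation,
E[X] = (1/3)·(5) + (1/3)·(17/2) + (1/3)·(7) = 41/6.

41/6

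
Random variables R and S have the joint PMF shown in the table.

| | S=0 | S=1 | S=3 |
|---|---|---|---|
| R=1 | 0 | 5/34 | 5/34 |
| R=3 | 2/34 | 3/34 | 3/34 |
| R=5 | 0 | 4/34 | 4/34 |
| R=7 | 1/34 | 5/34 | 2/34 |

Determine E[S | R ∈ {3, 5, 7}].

P(R ∈ {3, 5, 7}) = 12/17.
Σ S·P over the event = 0·(2/34) + 1·(3/34) + 3·(3/34) + 1·(4/34) + 3·(4/34) + 0·(1/34) + 1·(5/34) + 3·(2/34) = 39/34.
E[S | R ∈ {3, 5, 7}] = (39/34) / (12/17) = 13/8.

13/8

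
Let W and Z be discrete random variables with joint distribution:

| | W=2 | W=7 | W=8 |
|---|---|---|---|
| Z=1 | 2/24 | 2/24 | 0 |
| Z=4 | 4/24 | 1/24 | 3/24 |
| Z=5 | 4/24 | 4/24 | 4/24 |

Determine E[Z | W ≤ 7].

P(W ≤ 7) = 17/24.
Σ Z·P over the event = 1·(2/24) + 4·(4/24) + 5·(4/24) + 1·(2/24) + 4·(1/24) + 5·(4/24) = 8/3.
E[Z | W ≤ 7] = (8/3) / (17/24) = 64/17.

64/17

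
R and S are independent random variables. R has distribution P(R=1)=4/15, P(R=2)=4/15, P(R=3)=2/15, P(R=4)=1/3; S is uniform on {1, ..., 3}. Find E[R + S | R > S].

120/23

P(R > S) = 23/45.
Summing (R+S)·P(x,y) over outcomes with R > S gives 8/3.
E[R + S | R > S] = (8/3) / (23/45) = 120/23.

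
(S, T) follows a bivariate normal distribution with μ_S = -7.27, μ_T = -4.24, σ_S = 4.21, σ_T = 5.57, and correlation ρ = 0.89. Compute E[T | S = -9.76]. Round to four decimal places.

For a bivariate normal, E[T | S=x] = μ_T + ρ·(σ_T/σ_S)·(x − μ_S).
E[T | S=-9.76] = -4.24 + (0.89)·(5.57/4.21)·(-9.76 − (-7.27)) = -4.24 + (1.1775)·(-2.49) = -7.1720.

-7.1720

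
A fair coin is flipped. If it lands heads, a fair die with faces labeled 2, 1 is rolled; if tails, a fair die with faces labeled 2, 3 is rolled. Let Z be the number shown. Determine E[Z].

E[Z | heads] = (2+1)/2 = 3/2.
E[Z | tails] = (2+3)/2 = 5/2.
E[Z] = (1/2)·(3/2) + (1/2)·(5/2) = 2.

2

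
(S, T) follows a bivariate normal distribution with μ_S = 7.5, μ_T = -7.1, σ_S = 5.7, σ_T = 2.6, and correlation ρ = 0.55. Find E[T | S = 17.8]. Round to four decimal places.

E[T | S=x] = μ_T + ρ(σ_T/σ_S)(x − μ_S) for jointly normal variables.
E[T | S=17.8] = -7.1 + (0.55)·(2.6/5.7)·(17.8 − (7.5)) = -7.1 + (0.250877)·(10.3) = -4.5160.

-4.5160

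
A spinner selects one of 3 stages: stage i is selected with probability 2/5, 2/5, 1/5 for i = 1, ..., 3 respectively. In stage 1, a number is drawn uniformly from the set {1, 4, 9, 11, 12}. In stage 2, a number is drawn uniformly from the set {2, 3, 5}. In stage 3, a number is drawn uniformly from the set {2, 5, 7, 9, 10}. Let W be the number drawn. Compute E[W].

421/75

E[W | stage 1] = (1+4+9+11+12)/5 = 37/5.
E[W | stage 2] = (2+3+5)/3 = 10/3.
E[W | stage 3] = (2+5+7+9+10)/5 = 33/5.
E[W] = (2/5)·(37/5) + (2/5)·(10/3) + (1/5)·(33/5) = 421/75.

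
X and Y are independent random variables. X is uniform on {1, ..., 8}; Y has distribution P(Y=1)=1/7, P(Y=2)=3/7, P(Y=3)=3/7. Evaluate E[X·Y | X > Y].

503/40

P(X > Y) = 5/7.
Summing XY·P(x,y) over outcomes with X > Y gives 503/56.
E[X·Y | X > Y] = (503/56) / (5/7) = 503/40.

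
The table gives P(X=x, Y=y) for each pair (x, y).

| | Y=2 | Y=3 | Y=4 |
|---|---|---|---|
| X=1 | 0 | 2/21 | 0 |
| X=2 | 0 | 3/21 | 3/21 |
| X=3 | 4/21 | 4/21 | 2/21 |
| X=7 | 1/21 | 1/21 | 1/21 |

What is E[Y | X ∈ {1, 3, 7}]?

43/15

P(X ∈ {1, 3, 7}) = 5/7.
Summing Y·P(X=x,Y=y) over the conditioning event gives 43/21.
E[Y | X ∈ {1, 3, 7}] = (43/21) / (5/7) = 43/15.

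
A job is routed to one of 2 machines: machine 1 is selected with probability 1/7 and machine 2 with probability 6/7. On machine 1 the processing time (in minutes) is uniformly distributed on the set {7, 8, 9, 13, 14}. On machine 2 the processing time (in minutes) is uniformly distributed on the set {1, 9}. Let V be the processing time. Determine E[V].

201/35

E[V | machine 1] = (7+8+9+13+14)/5 = 51/5.
E[V | machine 2] = (1+9)/2 = 5.
E[V] = (1/7)·(51/5) + (6/7)·(5) = 201/35.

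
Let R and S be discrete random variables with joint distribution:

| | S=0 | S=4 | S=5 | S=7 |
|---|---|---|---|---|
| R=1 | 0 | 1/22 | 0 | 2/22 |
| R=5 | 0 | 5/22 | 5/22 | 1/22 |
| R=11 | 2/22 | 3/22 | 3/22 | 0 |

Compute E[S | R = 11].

27/8

P(R = 11) = 4/11.
Σ S·P over the event = 0·(2/22) + 4·(3/22) + 5·(3/22) = 27/22.
E[S | R = 11] = (27/22) / (4/11) = 27/8.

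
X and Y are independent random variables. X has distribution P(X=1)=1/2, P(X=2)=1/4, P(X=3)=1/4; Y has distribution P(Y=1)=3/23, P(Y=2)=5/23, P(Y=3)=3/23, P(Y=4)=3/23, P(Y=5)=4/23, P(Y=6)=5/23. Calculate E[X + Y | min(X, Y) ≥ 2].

131/20

P(min(X, Y) ≥ 2) = 10/23.
Summing (X+Y)·P(x,y) over outcomes with min(X, Y) ≥ 2 gives 131/46.
E[X + Y | min(X, Y) ≥ 2] = (131/46) / (10/23) = 131/20.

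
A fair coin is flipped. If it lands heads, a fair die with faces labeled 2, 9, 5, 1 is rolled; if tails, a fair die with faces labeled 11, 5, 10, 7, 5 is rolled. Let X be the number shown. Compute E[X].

E[X | heads] = (2+9+5+1)/4 = 17/4.
E[X | tails] = (11+5+10+7+5)/5 = 38/5.
By the law of total expectation,
E[X] = (1/2)·(17/4) + (1/2)·(38/5) = 237/40.

237/40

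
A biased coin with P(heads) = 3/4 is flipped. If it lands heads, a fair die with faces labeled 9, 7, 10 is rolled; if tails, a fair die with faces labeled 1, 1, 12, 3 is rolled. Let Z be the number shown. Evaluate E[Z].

121/16

E[Z | heads] = (9+7+10)/3 = 26/3.
E[Z | tails] = (1+1+12+3)/4 = 17/4.
By the law of total expectation,
E[Z] = (3/4)·(26/3) + (1/4)·(17/4) = 121/16.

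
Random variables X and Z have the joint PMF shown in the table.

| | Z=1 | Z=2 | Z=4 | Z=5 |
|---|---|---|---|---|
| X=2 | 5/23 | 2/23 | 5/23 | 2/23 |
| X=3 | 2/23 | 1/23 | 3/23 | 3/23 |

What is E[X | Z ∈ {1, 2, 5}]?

12/5

P(Z ∈ {1, 2, 5}) = 15/23.
Σ X·P over the event = 2·(5/23) + 2·(2/23) + 2·(2/23) + 3·(2/23) + 3·(1/23) + 3·(3/23) = 36/23.
E[X | Z ∈ {1, 2, 5}] = (36/23) / (15/23) = 12/5.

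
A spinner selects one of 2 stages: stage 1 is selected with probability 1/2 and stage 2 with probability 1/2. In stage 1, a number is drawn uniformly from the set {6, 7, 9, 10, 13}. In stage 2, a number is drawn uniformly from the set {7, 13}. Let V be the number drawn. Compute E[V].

E[V | stage 1] = (6+7+9+10+13)/5 = 9.
E[V | stage 2] = (7+13)/2 = 10.
E[V] = (1/2)·(9) + (1/2)·(10) = 19/2.

19/2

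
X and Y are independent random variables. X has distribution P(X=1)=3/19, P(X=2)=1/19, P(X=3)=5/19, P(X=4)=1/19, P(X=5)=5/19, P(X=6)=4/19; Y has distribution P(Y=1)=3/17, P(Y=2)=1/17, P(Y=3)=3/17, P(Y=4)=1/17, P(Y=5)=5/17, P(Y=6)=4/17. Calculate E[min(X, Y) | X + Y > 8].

589/131

P(X + Y > 8) = 131/323.
Summing min(X,Y)·P(x,y) over outcomes with X + Y > 8 gives 31/17.
E[min(X, Y) | X + Y > 8] = (31/17) / (131/323) = 589/131.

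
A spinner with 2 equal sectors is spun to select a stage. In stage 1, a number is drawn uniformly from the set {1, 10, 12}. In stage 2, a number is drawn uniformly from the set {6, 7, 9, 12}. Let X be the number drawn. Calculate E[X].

E[X | stage 1] = (1+10+12)/3 = 23/3.
E[X | stage 2] = (6+7+9+12)/4 = 17/2.
E[X] = (1/2)·(23/3) + (1/2)·(17/2) = 97/12.

97/12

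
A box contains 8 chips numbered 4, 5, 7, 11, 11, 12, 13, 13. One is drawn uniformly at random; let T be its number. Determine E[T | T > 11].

38/3

P(T > 11) = 3/8.
Σ over the event: 12·1/8 + 13·1/4 = 19/4.
E[T | T > 11] = (19/4) / (3/8) = 38/3.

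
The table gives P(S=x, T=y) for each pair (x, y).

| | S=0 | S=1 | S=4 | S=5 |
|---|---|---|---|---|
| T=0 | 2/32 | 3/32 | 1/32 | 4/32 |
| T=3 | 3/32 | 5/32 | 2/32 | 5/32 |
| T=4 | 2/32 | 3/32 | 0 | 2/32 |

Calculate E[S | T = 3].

P(T = 3) = 15/32.
Σ S·P over the event = 0·(3/32) + 1·(5/32) + 4·(2/32) + 5·(5/32) = 19/16.
E[S | T = 3] = (19/16) / (15/32) = 38/15.

38/15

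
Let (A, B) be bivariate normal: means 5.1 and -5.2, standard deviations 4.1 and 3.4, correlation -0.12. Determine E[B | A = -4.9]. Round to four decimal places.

The regression of B on A has slope ρ·σ_B/σ_A and passes through (μ_A, μ_B).
E[B | A=-4.9] = -5.2 + (-0.12)·(3.4/4.1)·(-4.9 − (5.1)) = -5.2 + (-0.099512)·(-10) = -4.2049.

-4.2049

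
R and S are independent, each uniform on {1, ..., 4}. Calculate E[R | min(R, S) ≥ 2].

3

Outcomes with min(R, S) ≥ 2: (2,2), (2,3), (2,4), (3,2), (3,3), (3,4), (4,2), (4,3), (4,4), each with probability 1/16.
E[R | min(R, S) ≥ 2] = (2 + 2 + 2 + 3 + 3 + 3 + 4 + 4 + 4) / 9 = 3.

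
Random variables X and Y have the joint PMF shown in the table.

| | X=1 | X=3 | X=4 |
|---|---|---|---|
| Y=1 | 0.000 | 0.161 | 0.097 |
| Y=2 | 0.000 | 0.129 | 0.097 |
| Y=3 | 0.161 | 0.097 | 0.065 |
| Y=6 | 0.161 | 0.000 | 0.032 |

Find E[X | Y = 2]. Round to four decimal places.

3.4292

P(Y = 2) = 0.226.
Σ X·P over the event = 3·(0.129) + 4·(0.097) = 0.775.
E[X | Y = 2] = (0.775) / (0.226) = 3.4292.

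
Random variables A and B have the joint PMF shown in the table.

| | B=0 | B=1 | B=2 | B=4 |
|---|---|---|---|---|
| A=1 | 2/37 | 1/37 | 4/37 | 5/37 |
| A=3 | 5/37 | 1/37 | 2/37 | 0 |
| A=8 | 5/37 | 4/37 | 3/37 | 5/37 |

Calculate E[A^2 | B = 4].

P(B = 4) = 10/37.
Σ A^2·P over the event = 1·(5/37) + 64·(5/37) = 325/37.
E[A^2 | B = 4] = (325/37) / (10/37) = 65/2.

65/2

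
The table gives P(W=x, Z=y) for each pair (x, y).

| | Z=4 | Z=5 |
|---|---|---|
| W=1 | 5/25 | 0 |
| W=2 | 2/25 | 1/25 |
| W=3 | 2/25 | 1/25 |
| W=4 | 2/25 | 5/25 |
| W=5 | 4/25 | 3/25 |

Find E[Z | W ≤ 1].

P(W ≤ 1) = 1/5.
Σ Z·P over the event = 4·(5/25) = 4/5.
E[Z | W ≤ 1] = (4/5) / (1/5) = 4.

4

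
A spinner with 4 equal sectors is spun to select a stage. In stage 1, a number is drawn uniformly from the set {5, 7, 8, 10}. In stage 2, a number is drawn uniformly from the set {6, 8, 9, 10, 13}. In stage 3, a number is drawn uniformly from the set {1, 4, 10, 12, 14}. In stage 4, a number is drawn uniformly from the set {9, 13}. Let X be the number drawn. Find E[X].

359/40

E[X | stage 1] = (5+7+8+10)/4 = 15/2.
E[X | stage 2] = (6+8+9+10+13)/5 = 46/5.
E[X | stage 3] = (1+4+10+12+14)/5 = 41/5.
E[X | stage 4] = (9+13)/2 = 11.
By the law of total expectation,
E[X] = (1/4)·(15/2) + (1/4)·(46/5) + (1/4)·(41/5) + (1/4)·(11) = 359/40.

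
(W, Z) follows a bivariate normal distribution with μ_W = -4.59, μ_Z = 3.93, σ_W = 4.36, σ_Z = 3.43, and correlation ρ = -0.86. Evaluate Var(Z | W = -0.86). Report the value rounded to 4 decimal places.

3.0636

Var(Z | W=x) = (1 − ρ²)·σ_Z².
Var(Z | W=-0.86) = (3.43)²·(1 − (-0.86)²) = 11.7649·0.2604 = 3.0636.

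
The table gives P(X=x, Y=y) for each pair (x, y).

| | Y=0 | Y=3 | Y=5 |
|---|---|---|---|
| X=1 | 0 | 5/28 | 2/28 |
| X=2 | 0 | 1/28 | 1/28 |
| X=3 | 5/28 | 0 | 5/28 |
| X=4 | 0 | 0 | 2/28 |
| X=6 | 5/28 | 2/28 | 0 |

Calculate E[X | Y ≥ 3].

P(Y ≥ 3) = 9/14.
Σ X·P over the event = 1·(5/28) + 1·(2/28) + 2·(1/28) + 2·(1/28) + 3·(5/28) + 4·(2/28) + 6·(2/28) = 23/14.
E[X | Y ≥ 3] = (23/14) / (9/14) = 23/9.

23/9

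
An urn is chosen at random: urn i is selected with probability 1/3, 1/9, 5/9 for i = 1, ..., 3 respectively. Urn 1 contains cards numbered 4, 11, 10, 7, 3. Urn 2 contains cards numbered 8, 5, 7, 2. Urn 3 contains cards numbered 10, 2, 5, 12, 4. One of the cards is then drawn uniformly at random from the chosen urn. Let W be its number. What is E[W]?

119/18

E[W | urn 1] = (4+11+10+7+3)/5 = 7.
E[W | urn 2] = (8+5+7+2)/4 = 11/2.
E[W | urn 3] = (10+2+5+12+4)/5 = 33/5.
E[W] = (1/3)·(7) + (1/9)·(11/2) + (5/9)·(33/5) = 119/18.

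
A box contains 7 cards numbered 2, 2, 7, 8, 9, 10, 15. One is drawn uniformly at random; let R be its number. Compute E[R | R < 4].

2

P(R < 4) = 2/7.
Σ over the event: 2·2/7 = 4/7.
E[R | R < 4] = (4/7) / (2/7) = 2.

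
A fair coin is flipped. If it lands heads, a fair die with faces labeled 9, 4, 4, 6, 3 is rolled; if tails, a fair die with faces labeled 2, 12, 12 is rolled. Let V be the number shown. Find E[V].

104/15

E[V | heads] = (9+4+4+6+3)/5 = 26/5.
E[V | tails] = (2+12+12)/3 = 26/3.
E[V] = (1/2)·(26/5) + (1/2)·(26/3) = 104/15.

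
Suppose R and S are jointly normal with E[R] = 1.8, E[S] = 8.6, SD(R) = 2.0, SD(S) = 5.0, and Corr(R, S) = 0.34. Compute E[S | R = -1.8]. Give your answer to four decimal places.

5.5400

The regression of S on R has slope ρ·σ_S/σ_R and passes through (μ_R, μ_S).
E[S | R=-1.8] = 8.6 + (0.34)·(5.0/2.0)·(-1.8 − (1.8)) = 8.6 + (0.85)·(-3.6) = 5.5400.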